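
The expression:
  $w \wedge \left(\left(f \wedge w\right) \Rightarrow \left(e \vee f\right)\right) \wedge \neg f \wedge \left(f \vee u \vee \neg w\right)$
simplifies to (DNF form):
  $u \wedge w \wedge \neg f$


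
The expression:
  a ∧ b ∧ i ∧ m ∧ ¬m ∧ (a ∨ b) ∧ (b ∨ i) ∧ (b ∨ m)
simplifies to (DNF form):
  False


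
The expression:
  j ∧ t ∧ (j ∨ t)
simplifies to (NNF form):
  j ∧ t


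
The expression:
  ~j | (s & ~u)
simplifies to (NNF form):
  ~j | (s & ~u)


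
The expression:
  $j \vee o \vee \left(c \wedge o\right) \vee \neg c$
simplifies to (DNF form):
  $j \vee o \vee \neg c$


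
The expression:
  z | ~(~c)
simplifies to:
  c | z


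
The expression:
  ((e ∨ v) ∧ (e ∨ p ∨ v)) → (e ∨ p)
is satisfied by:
  {p: True, e: True, v: False}
  {p: True, v: False, e: False}
  {e: True, v: False, p: False}
  {e: False, v: False, p: False}
  {p: True, e: True, v: True}
  {p: True, v: True, e: False}
  {e: True, v: True, p: False}


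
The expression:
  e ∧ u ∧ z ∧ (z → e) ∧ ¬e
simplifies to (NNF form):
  False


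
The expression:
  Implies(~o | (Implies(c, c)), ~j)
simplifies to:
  ~j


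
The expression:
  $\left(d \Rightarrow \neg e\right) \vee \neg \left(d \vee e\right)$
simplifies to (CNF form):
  $\neg d \vee \neg e$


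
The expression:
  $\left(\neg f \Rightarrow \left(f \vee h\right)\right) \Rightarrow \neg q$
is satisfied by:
  {f: False, q: False, h: False}
  {h: True, f: False, q: False}
  {f: True, h: False, q: False}
  {h: True, f: True, q: False}
  {q: True, h: False, f: False}


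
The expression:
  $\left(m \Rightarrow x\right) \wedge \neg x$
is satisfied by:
  {x: False, m: False}


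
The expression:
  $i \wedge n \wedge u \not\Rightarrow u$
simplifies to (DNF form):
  $\text{False}$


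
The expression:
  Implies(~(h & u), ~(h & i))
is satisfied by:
  {u: True, h: False, i: False}
  {h: False, i: False, u: False}
  {i: True, u: True, h: False}
  {i: True, h: False, u: False}
  {u: True, h: True, i: False}
  {h: True, u: False, i: False}
  {i: True, h: True, u: True}


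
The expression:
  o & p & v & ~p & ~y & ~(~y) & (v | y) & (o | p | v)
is never true.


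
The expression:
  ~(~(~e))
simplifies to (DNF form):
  ~e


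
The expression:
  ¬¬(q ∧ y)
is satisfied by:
  {y: True, q: True}


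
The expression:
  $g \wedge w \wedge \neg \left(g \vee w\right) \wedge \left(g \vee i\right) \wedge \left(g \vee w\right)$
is never true.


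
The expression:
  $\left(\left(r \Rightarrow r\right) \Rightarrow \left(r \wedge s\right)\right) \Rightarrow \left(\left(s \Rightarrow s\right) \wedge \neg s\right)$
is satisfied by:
  {s: False, r: False}
  {r: True, s: False}
  {s: True, r: False}


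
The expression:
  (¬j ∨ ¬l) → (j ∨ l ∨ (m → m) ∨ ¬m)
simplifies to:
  True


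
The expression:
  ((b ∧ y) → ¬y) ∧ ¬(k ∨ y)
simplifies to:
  ¬k ∧ ¬y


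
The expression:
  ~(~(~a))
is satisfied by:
  {a: False}


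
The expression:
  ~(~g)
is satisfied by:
  {g: True}


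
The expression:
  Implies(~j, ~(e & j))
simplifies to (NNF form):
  True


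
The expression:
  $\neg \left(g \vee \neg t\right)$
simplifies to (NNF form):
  $t \wedge \neg g$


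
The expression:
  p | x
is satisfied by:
  {x: True, p: True}
  {x: True, p: False}
  {p: True, x: False}


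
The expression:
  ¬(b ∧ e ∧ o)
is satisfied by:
  {e: False, o: False, b: False}
  {b: True, e: False, o: False}
  {o: True, e: False, b: False}
  {b: True, o: True, e: False}
  {e: True, b: False, o: False}
  {b: True, e: True, o: False}
  {o: True, e: True, b: False}


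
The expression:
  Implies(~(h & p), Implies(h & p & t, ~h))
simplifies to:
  True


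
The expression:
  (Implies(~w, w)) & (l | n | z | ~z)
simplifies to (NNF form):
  w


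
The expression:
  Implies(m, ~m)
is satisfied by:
  {m: False}


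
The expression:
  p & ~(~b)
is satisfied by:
  {p: True, b: True}


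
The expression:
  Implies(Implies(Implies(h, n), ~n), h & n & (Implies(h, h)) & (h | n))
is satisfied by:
  {n: True}


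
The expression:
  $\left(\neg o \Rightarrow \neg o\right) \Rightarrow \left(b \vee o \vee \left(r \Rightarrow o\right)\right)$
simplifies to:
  $b \vee o \vee \neg r$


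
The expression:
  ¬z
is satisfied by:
  {z: False}


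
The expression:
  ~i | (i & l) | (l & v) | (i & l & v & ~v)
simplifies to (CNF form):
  l | ~i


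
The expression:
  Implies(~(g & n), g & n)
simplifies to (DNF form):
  g & n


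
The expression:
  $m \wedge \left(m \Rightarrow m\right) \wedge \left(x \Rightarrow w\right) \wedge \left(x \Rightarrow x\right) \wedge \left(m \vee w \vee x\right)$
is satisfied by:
  {m: True, w: True, x: False}
  {m: True, w: False, x: False}
  {m: True, x: True, w: True}


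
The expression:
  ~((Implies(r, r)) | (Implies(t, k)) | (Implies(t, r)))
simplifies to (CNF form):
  False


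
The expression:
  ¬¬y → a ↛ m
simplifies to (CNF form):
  (a ∨ ¬y) ∧ (¬m ∨ ¬y)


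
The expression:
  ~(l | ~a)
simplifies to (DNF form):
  a & ~l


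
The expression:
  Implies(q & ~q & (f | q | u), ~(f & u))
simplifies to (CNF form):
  True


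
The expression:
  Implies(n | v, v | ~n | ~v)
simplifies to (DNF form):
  True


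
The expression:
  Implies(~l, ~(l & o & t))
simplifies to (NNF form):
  True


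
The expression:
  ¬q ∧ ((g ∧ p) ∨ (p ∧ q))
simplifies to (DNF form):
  g ∧ p ∧ ¬q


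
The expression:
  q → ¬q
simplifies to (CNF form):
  ¬q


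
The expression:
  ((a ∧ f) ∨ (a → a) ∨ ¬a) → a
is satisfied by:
  {a: True}


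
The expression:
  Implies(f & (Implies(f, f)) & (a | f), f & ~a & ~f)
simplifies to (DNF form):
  ~f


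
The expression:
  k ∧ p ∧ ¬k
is never true.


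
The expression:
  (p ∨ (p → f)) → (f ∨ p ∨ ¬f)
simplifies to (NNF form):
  True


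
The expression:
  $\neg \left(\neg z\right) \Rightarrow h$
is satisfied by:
  {h: True, z: False}
  {z: False, h: False}
  {z: True, h: True}


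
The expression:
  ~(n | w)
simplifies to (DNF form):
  ~n & ~w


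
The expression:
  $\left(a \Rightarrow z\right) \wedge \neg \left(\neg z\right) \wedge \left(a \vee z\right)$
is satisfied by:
  {z: True}


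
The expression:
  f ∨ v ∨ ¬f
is always true.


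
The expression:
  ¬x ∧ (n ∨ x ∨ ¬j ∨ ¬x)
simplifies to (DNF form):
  ¬x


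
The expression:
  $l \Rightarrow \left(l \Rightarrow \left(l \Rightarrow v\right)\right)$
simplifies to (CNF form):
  $v \vee \neg l$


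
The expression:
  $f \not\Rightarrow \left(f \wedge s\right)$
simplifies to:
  $f \wedge \neg s$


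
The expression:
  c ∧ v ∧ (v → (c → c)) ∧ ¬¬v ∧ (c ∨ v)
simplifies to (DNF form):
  c ∧ v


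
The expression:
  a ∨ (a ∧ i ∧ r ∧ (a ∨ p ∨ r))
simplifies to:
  a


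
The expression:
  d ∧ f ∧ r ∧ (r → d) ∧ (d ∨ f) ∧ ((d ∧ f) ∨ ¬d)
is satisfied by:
  {r: True, d: True, f: True}


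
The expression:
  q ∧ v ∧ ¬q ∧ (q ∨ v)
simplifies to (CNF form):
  False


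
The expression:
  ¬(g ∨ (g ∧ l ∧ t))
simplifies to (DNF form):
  ¬g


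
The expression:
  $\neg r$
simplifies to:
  $\neg r$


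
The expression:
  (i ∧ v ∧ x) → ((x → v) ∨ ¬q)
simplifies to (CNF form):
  True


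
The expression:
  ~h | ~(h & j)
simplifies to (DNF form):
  ~h | ~j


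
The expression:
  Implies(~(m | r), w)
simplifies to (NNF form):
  m | r | w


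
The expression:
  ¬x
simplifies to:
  ¬x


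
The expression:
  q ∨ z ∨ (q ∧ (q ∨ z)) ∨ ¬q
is always true.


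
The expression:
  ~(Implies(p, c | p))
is never true.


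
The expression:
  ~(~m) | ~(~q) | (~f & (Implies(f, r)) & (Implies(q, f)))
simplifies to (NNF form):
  m | q | ~f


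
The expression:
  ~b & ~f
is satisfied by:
  {f: False, b: False}


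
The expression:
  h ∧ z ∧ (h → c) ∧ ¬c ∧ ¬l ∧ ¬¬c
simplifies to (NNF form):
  False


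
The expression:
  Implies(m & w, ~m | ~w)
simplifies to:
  ~m | ~w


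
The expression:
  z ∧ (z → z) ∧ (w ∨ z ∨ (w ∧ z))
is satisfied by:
  {z: True}


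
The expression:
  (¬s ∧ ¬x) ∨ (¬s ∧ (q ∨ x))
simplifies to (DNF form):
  ¬s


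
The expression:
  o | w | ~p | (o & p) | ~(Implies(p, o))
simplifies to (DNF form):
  True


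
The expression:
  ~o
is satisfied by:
  {o: False}


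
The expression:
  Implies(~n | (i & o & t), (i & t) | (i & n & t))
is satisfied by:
  {i: True, n: True, t: True}
  {i: True, n: True, t: False}
  {n: True, t: True, i: False}
  {n: True, t: False, i: False}
  {i: True, t: True, n: False}


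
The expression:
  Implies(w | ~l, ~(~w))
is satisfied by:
  {l: True, w: True}
  {l: True, w: False}
  {w: True, l: False}


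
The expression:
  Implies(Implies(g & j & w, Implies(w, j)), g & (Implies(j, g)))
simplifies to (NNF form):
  g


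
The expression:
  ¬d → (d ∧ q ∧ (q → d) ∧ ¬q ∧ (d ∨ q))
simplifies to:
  d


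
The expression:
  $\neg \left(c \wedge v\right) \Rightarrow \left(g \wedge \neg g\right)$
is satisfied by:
  {c: True, v: True}


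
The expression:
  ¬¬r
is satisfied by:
  {r: True}


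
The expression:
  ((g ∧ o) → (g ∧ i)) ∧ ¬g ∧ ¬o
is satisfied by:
  {g: False, o: False}


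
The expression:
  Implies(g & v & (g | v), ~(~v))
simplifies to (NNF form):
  True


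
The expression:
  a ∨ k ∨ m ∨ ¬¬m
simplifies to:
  a ∨ k ∨ m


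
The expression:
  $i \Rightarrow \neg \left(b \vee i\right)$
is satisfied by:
  {i: False}


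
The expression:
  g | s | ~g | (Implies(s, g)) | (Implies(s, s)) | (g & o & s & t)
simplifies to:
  True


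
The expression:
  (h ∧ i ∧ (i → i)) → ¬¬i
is always true.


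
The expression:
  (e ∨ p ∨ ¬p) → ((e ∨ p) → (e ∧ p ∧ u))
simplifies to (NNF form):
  (e ∨ ¬p) ∧ (p ∨ ¬e) ∧ (u ∨ ¬p)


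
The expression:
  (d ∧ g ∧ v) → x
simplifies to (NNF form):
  x ∨ ¬d ∨ ¬g ∨ ¬v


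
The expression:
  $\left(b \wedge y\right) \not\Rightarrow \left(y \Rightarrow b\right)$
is never true.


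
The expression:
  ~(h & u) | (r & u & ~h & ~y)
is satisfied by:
  {h: False, u: False}
  {u: True, h: False}
  {h: True, u: False}


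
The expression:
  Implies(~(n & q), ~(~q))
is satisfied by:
  {q: True}


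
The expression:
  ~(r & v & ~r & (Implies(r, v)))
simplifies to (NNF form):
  True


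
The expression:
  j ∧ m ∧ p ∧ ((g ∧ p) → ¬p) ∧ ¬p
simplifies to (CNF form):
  False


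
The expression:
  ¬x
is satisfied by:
  {x: False}


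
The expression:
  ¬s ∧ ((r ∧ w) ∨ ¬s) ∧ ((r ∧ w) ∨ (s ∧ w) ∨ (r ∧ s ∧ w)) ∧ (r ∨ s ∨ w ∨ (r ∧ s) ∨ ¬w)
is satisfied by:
  {w: True, r: True, s: False}


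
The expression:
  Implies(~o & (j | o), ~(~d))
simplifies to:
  d | o | ~j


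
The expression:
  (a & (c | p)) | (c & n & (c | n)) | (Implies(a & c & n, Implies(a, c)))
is always true.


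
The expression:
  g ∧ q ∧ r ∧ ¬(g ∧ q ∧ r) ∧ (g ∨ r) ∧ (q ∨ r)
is never true.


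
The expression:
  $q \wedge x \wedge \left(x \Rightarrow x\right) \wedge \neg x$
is never true.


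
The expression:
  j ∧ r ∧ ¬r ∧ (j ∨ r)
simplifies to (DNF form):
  False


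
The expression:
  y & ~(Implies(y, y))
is never true.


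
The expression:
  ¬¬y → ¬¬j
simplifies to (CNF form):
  j ∨ ¬y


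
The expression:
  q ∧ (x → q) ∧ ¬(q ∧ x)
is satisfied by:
  {q: True, x: False}


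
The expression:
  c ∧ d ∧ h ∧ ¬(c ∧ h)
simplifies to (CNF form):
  False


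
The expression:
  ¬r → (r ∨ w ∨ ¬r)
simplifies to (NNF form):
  True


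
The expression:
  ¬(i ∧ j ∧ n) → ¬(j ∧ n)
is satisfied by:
  {i: True, n: False, j: False}
  {n: False, j: False, i: False}
  {i: True, j: True, n: False}
  {j: True, n: False, i: False}
  {i: True, n: True, j: False}
  {n: True, i: False, j: False}
  {i: True, j: True, n: True}


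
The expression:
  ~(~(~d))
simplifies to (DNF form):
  ~d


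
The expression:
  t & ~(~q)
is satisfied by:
  {t: True, q: True}


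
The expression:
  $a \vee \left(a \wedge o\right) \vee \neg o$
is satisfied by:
  {a: True, o: False}
  {o: False, a: False}
  {o: True, a: True}


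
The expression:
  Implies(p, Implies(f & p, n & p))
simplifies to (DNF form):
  n | ~f | ~p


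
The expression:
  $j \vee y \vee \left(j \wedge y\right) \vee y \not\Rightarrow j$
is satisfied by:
  {y: True, j: True}
  {y: True, j: False}
  {j: True, y: False}


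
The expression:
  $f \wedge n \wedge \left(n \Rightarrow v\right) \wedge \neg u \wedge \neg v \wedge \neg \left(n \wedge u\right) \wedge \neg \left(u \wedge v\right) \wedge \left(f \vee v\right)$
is never true.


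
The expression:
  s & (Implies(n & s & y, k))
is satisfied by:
  {s: True, k: True, y: False, n: False}
  {s: True, y: False, k: False, n: False}
  {s: True, n: True, k: True, y: False}
  {s: True, n: True, y: False, k: False}
  {s: True, k: True, y: True, n: False}
  {s: True, y: True, k: False, n: False}
  {s: True, n: True, y: True, k: True}


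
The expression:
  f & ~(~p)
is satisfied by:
  {p: True, f: True}


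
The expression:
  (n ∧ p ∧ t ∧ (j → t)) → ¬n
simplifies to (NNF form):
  ¬n ∨ ¬p ∨ ¬t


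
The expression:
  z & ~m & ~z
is never true.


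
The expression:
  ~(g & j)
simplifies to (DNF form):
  ~g | ~j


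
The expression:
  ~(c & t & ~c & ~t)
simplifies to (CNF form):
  True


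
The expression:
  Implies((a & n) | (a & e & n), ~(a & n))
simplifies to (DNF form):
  ~a | ~n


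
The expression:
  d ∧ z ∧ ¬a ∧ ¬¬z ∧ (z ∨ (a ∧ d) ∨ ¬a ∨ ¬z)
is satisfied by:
  {z: True, d: True, a: False}


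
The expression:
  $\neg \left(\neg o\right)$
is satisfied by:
  {o: True}


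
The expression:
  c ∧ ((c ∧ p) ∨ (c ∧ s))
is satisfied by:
  {c: True, p: True, s: True}
  {c: True, p: True, s: False}
  {c: True, s: True, p: False}


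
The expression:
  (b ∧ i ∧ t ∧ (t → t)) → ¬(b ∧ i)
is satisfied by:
  {t: False, b: False, i: False}
  {i: True, t: False, b: False}
  {b: True, t: False, i: False}
  {i: True, b: True, t: False}
  {t: True, i: False, b: False}
  {i: True, t: True, b: False}
  {b: True, t: True, i: False}


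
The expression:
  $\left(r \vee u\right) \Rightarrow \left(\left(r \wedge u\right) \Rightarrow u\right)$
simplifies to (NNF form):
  $\text{True}$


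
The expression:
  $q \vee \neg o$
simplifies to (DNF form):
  $q \vee \neg o$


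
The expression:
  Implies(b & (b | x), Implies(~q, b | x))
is always true.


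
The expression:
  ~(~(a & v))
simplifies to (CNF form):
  a & v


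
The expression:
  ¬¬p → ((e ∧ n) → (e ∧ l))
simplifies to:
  l ∨ ¬e ∨ ¬n ∨ ¬p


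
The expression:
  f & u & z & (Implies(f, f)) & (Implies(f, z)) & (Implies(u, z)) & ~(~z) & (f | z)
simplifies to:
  f & u & z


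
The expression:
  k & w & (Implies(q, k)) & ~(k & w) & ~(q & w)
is never true.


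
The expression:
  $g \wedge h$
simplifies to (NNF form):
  $g \wedge h$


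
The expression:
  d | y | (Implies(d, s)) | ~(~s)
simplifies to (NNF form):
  True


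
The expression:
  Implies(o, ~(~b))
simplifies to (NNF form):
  b | ~o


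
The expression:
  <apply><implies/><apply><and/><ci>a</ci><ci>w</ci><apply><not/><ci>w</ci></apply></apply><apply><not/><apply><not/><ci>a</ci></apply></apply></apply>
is always true.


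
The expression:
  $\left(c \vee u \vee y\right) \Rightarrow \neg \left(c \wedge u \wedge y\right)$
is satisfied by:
  {u: False, c: False, y: False}
  {y: True, u: False, c: False}
  {c: True, u: False, y: False}
  {y: True, c: True, u: False}
  {u: True, y: False, c: False}
  {y: True, u: True, c: False}
  {c: True, u: True, y: False}


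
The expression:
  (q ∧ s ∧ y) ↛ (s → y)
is never true.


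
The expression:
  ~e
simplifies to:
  ~e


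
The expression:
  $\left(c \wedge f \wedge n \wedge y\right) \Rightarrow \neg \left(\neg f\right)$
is always true.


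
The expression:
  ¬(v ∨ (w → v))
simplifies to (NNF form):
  w ∧ ¬v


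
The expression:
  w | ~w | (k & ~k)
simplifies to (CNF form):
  True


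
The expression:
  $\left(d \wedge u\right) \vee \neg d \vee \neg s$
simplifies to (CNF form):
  $u \vee \neg d \vee \neg s$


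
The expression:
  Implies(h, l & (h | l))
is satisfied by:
  {l: True, h: False}
  {h: False, l: False}
  {h: True, l: True}


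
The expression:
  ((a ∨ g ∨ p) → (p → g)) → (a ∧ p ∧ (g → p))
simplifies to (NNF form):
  p ∧ (a ∨ ¬g)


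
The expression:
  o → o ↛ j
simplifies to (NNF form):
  ¬j ∨ ¬o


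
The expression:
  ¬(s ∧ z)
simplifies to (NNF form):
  ¬s ∨ ¬z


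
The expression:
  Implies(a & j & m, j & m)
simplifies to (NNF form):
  True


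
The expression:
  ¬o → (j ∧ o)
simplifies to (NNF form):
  o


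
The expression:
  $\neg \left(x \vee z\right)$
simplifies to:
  $\neg x \wedge \neg z$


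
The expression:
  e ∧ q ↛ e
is never true.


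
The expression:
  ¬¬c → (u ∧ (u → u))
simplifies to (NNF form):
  u ∨ ¬c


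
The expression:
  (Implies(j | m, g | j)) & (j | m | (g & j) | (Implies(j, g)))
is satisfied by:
  {g: True, j: True, m: False}
  {g: True, j: False, m: False}
  {j: True, g: False, m: False}
  {g: False, j: False, m: False}
  {g: True, m: True, j: True}
  {g: True, m: True, j: False}
  {m: True, j: True, g: False}


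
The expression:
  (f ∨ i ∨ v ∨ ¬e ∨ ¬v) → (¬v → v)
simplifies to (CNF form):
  v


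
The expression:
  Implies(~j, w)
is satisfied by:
  {w: True, j: True}
  {w: True, j: False}
  {j: True, w: False}


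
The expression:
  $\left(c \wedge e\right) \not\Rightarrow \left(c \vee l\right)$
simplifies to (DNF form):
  $\text{False}$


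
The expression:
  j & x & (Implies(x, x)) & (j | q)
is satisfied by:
  {j: True, x: True}


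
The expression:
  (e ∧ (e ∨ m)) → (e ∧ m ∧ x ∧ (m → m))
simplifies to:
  (m ∧ x) ∨ ¬e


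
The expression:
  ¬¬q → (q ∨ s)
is always true.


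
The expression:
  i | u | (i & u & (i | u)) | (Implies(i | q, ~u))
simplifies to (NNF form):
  True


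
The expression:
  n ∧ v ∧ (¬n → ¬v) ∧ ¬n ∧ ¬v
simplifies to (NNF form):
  False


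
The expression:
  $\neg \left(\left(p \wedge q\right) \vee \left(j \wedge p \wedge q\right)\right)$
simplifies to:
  $\neg p \vee \neg q$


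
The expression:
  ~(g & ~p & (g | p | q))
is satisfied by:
  {p: True, g: False}
  {g: False, p: False}
  {g: True, p: True}


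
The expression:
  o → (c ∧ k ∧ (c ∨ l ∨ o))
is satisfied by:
  {c: True, k: True, o: False}
  {c: True, k: False, o: False}
  {k: True, c: False, o: False}
  {c: False, k: False, o: False}
  {c: True, o: True, k: True}


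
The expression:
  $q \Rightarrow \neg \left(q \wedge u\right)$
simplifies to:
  $\neg q \vee \neg u$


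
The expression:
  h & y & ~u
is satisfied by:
  {h: True, y: True, u: False}


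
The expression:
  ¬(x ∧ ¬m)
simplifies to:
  m ∨ ¬x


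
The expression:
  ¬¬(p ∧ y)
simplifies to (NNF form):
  p ∧ y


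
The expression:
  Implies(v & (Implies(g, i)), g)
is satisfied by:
  {g: True, v: False}
  {v: False, g: False}
  {v: True, g: True}


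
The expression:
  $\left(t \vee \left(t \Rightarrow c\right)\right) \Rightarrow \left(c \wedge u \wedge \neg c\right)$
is never true.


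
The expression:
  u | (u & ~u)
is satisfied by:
  {u: True}


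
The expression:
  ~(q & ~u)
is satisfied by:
  {u: True, q: False}
  {q: False, u: False}
  {q: True, u: True}


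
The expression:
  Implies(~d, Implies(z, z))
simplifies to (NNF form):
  True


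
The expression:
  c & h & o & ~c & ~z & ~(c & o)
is never true.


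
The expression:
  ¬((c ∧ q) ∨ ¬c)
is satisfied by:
  {c: True, q: False}


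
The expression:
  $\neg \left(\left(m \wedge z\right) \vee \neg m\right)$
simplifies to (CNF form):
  $m \wedge \neg z$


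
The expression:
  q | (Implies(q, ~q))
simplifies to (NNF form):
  True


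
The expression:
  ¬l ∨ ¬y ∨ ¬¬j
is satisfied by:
  {j: True, l: False, y: False}
  {l: False, y: False, j: False}
  {j: True, y: True, l: False}
  {y: True, l: False, j: False}
  {j: True, l: True, y: False}
  {l: True, j: False, y: False}
  {j: True, y: True, l: True}


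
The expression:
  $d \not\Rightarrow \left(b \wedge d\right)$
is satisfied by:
  {d: True, b: False}


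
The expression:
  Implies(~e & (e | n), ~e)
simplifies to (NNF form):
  True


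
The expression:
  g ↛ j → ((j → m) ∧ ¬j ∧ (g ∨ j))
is always true.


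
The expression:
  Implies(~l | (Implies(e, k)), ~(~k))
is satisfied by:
  {k: True, e: True, l: True}
  {k: True, e: True, l: False}
  {k: True, l: True, e: False}
  {k: True, l: False, e: False}
  {e: True, l: True, k: False}


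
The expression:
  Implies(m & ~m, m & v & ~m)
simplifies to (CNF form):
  True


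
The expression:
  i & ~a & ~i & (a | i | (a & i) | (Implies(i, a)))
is never true.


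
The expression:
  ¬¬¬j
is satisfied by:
  {j: False}


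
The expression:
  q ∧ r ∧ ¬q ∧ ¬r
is never true.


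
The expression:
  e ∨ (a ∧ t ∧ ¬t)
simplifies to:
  e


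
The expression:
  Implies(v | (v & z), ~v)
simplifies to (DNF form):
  ~v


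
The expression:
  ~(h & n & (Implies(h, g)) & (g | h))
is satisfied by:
  {h: False, n: False, g: False}
  {g: True, h: False, n: False}
  {n: True, h: False, g: False}
  {g: True, n: True, h: False}
  {h: True, g: False, n: False}
  {g: True, h: True, n: False}
  {n: True, h: True, g: False}


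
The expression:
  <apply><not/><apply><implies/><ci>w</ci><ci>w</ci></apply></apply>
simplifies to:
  <false/>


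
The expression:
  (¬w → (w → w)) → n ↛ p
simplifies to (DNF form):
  n ∧ ¬p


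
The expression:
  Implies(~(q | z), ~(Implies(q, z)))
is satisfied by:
  {q: True, z: True}
  {q: True, z: False}
  {z: True, q: False}


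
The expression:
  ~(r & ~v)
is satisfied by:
  {v: True, r: False}
  {r: False, v: False}
  {r: True, v: True}


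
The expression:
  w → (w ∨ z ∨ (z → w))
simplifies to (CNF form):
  True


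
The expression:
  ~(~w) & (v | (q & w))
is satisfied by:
  {q: True, v: True, w: True}
  {q: True, w: True, v: False}
  {v: True, w: True, q: False}


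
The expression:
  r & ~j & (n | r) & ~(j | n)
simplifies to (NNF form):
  r & ~j & ~n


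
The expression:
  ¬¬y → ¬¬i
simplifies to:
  i ∨ ¬y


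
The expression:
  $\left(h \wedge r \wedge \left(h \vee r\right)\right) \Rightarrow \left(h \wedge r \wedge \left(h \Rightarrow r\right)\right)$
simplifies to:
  $\text{True}$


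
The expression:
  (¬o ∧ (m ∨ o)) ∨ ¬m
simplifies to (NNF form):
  ¬m ∨ ¬o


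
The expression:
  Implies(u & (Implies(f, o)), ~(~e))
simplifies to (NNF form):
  e | ~u | (f & ~o)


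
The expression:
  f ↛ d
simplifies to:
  f ∧ ¬d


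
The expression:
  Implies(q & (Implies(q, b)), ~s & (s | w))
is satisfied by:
  {w: True, s: False, q: False, b: False}
  {w: False, s: False, q: False, b: False}
  {s: True, w: True, b: False, q: False}
  {s: True, b: False, w: False, q: False}
  {b: True, w: True, s: False, q: False}
  {b: True, w: False, s: False, q: False}
  {b: True, s: True, w: True, q: False}
  {b: True, s: True, w: False, q: False}
  {q: True, w: True, s: False, b: False}
  {q: True, w: False, s: False, b: False}
  {q: True, s: True, w: True, b: False}
  {q: True, s: True, w: False, b: False}
  {b: True, q: True, w: True, s: False}


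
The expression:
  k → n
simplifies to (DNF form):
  n ∨ ¬k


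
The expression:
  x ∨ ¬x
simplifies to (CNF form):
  True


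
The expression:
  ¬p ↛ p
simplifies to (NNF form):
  True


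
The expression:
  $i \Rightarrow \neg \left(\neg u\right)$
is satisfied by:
  {u: True, i: False}
  {i: False, u: False}
  {i: True, u: True}


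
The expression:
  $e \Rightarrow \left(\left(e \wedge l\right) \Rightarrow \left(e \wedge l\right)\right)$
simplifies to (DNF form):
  $\text{True}$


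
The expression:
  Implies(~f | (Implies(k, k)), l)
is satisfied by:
  {l: True}


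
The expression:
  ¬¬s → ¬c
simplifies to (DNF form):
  ¬c ∨ ¬s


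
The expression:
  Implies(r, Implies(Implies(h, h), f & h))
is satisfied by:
  {h: True, f: True, r: False}
  {h: True, f: False, r: False}
  {f: True, h: False, r: False}
  {h: False, f: False, r: False}
  {r: True, h: True, f: True}


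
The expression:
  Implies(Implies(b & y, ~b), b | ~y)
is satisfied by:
  {b: True, y: False}
  {y: False, b: False}
  {y: True, b: True}


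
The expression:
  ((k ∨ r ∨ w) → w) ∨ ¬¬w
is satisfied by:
  {w: True, r: False, k: False}
  {k: True, w: True, r: False}
  {w: True, r: True, k: False}
  {k: True, w: True, r: True}
  {k: False, r: False, w: False}


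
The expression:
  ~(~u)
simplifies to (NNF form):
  u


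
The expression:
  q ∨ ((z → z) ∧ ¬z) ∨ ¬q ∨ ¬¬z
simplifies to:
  True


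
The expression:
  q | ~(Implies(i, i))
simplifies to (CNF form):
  q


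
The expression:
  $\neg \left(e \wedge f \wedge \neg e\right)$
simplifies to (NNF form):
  $\text{True}$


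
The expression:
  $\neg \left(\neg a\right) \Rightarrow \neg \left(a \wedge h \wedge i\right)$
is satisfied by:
  {h: False, a: False, i: False}
  {i: True, h: False, a: False}
  {a: True, h: False, i: False}
  {i: True, a: True, h: False}
  {h: True, i: False, a: False}
  {i: True, h: True, a: False}
  {a: True, h: True, i: False}


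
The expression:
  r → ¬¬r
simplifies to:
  True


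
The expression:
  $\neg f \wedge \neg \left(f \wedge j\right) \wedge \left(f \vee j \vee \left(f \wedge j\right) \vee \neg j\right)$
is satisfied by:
  {f: False}


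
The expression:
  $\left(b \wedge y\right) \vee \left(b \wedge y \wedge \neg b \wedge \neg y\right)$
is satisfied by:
  {b: True, y: True}


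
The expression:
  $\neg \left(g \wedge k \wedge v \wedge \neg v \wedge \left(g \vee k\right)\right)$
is always true.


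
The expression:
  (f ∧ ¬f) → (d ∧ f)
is always true.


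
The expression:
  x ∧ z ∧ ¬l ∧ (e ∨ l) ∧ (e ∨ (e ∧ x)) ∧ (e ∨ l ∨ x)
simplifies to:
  e ∧ x ∧ z ∧ ¬l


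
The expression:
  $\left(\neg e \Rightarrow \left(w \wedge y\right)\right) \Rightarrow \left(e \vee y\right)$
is always true.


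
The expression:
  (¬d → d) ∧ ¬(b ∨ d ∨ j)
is never true.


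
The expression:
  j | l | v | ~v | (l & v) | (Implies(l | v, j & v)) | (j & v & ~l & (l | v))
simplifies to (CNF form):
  True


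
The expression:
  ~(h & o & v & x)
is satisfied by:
  {h: False, v: False, o: False, x: False}
  {x: True, h: False, v: False, o: False}
  {o: True, h: False, v: False, x: False}
  {x: True, o: True, h: False, v: False}
  {v: True, x: False, h: False, o: False}
  {x: True, v: True, h: False, o: False}
  {o: True, v: True, x: False, h: False}
  {x: True, o: True, v: True, h: False}
  {h: True, o: False, v: False, x: False}
  {x: True, h: True, o: False, v: False}
  {o: True, h: True, x: False, v: False}
  {x: True, o: True, h: True, v: False}
  {v: True, h: True, o: False, x: False}
  {x: True, v: True, h: True, o: False}
  {o: True, v: True, h: True, x: False}


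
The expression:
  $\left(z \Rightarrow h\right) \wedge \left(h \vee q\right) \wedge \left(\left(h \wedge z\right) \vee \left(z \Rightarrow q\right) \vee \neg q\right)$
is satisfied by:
  {h: True, q: True, z: False}
  {h: True, q: False, z: False}
  {z: True, h: True, q: True}
  {z: True, h: True, q: False}
  {q: True, z: False, h: False}


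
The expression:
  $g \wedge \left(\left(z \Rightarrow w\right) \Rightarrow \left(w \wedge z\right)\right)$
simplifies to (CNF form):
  $g \wedge z$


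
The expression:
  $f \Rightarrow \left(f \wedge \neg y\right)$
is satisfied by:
  {y: False, f: False}
  {f: True, y: False}
  {y: True, f: False}


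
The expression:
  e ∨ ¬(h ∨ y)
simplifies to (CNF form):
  (e ∨ ¬h) ∧ (e ∨ ¬y)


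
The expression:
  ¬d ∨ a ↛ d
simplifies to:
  ¬d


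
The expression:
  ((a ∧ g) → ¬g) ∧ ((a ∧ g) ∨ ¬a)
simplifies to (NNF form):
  ¬a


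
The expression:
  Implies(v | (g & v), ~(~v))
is always true.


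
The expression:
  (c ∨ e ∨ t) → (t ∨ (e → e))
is always true.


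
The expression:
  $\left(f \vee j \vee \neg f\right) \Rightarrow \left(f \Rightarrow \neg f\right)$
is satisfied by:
  {f: False}


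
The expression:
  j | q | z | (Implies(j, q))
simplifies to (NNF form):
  True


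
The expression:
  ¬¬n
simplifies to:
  n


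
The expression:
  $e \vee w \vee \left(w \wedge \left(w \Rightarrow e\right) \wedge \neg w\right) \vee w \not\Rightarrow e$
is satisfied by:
  {e: True, w: True}
  {e: True, w: False}
  {w: True, e: False}


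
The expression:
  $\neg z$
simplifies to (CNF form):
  $\neg z$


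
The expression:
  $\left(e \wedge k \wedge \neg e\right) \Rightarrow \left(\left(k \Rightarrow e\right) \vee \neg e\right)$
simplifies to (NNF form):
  $\text{True}$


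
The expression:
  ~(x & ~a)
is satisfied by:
  {a: True, x: False}
  {x: False, a: False}
  {x: True, a: True}


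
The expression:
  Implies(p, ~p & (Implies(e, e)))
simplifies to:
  ~p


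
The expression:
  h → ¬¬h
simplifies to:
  True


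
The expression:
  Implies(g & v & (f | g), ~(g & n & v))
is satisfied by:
  {g: False, v: False, n: False}
  {n: True, g: False, v: False}
  {v: True, g: False, n: False}
  {n: True, v: True, g: False}
  {g: True, n: False, v: False}
  {n: True, g: True, v: False}
  {v: True, g: True, n: False}


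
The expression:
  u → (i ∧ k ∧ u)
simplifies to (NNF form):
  (i ∧ k) ∨ ¬u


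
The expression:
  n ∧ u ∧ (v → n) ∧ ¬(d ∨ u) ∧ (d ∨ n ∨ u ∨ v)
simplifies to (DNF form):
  False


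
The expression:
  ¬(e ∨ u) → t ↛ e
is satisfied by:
  {t: True, e: True, u: True}
  {t: True, e: True, u: False}
  {t: True, u: True, e: False}
  {t: True, u: False, e: False}
  {e: True, u: True, t: False}
  {e: True, u: False, t: False}
  {u: True, e: False, t: False}


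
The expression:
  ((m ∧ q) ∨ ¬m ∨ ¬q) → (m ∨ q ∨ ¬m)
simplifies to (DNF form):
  True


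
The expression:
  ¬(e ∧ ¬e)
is always true.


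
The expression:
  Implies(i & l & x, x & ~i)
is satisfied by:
  {l: False, x: False, i: False}
  {i: True, l: False, x: False}
  {x: True, l: False, i: False}
  {i: True, x: True, l: False}
  {l: True, i: False, x: False}
  {i: True, l: True, x: False}
  {x: True, l: True, i: False}


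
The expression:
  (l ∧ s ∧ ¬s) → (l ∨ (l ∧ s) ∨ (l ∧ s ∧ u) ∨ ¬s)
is always true.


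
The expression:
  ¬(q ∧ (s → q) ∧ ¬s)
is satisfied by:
  {s: True, q: False}
  {q: False, s: False}
  {q: True, s: True}


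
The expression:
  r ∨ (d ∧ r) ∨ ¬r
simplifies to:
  True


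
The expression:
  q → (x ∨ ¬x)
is always true.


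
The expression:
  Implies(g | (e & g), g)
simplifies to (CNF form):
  True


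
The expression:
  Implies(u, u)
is always true.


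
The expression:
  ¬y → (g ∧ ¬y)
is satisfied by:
  {y: True, g: True}
  {y: True, g: False}
  {g: True, y: False}


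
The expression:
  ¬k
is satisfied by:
  {k: False}


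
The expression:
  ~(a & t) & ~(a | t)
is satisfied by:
  {t: False, a: False}


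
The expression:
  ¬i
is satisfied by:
  {i: False}


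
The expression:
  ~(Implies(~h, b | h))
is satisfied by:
  {h: False, b: False}


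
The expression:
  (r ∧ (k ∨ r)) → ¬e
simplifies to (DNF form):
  ¬e ∨ ¬r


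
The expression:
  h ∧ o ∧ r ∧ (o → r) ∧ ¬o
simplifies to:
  False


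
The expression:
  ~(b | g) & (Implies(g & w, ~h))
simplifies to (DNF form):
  ~b & ~g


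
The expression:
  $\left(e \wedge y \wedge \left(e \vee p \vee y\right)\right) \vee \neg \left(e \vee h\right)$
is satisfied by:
  {y: True, h: False, e: False}
  {h: False, e: False, y: False}
  {e: True, y: True, h: False}
  {e: True, h: True, y: True}


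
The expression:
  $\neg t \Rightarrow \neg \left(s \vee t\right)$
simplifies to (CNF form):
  $t \vee \neg s$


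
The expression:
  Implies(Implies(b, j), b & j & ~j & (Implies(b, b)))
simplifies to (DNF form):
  b & ~j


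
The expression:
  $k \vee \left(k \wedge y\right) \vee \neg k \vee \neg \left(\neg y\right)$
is always true.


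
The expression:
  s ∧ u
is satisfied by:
  {u: True, s: True}


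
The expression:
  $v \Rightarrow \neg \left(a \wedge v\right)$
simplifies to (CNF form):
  $\neg a \vee \neg v$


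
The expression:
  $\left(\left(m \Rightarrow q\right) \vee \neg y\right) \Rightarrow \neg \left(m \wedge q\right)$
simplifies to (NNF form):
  $\neg m \vee \neg q$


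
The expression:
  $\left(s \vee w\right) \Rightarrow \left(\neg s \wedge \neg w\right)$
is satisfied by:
  {w: False, s: False}


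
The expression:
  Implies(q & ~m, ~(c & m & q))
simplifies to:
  True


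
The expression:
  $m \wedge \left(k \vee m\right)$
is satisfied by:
  {m: True}


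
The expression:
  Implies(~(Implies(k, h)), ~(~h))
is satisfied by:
  {h: True, k: False}
  {k: False, h: False}
  {k: True, h: True}


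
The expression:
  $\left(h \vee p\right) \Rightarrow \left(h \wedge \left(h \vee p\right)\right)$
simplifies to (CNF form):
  $h \vee \neg p$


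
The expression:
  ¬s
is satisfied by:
  {s: False}


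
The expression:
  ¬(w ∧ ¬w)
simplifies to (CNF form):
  True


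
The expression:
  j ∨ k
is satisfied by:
  {k: True, j: True}
  {k: True, j: False}
  {j: True, k: False}


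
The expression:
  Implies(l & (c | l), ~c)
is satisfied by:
  {l: False, c: False}
  {c: True, l: False}
  {l: True, c: False}


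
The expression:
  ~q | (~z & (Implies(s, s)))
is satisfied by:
  {q: False, z: False}
  {z: True, q: False}
  {q: True, z: False}


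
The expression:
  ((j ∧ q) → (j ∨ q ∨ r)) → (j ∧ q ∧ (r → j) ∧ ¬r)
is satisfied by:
  {j: True, q: True, r: False}


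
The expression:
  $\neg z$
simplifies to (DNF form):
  $\neg z$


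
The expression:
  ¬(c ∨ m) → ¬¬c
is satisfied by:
  {c: True, m: True}
  {c: True, m: False}
  {m: True, c: False}


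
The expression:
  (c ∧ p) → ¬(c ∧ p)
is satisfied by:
  {p: False, c: False}
  {c: True, p: False}
  {p: True, c: False}


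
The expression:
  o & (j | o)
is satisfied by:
  {o: True}


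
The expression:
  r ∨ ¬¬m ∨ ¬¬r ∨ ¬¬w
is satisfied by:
  {r: True, m: True, w: True}
  {r: True, m: True, w: False}
  {r: True, w: True, m: False}
  {r: True, w: False, m: False}
  {m: True, w: True, r: False}
  {m: True, w: False, r: False}
  {w: True, m: False, r: False}


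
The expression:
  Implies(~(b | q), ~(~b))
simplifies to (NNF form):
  b | q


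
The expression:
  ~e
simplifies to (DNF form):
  ~e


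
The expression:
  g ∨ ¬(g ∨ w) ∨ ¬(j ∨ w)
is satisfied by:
  {g: True, w: False}
  {w: False, g: False}
  {w: True, g: True}


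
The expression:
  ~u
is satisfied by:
  {u: False}


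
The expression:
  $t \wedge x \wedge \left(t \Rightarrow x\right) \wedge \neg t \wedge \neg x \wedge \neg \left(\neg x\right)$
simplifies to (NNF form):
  $\text{False}$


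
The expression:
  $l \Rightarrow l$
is always true.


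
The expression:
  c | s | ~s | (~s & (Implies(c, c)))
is always true.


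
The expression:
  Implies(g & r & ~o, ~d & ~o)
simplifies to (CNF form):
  o | ~d | ~g | ~r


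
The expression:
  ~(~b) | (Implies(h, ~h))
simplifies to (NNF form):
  b | ~h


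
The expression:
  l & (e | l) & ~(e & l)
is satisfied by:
  {l: True, e: False}


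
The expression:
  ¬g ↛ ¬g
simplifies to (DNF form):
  False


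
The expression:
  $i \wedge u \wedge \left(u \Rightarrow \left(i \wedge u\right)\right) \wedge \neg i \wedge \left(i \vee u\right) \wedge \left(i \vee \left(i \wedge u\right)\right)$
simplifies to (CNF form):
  $\text{False}$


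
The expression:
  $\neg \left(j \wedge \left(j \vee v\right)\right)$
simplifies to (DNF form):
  $\neg j$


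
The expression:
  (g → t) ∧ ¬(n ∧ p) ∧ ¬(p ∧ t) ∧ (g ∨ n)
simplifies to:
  ¬p ∧ (g ∨ n) ∧ (t ∨ ¬g)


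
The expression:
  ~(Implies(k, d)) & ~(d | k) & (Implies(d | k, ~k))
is never true.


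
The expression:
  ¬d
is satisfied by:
  {d: False}


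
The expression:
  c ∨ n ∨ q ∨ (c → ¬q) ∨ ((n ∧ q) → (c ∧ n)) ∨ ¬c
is always true.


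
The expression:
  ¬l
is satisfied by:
  {l: False}


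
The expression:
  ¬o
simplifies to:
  ¬o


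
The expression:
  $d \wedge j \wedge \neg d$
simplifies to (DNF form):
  $\text{False}$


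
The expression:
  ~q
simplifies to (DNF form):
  ~q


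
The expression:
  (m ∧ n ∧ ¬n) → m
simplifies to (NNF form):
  True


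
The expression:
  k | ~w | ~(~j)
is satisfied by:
  {j: True, k: True, w: False}
  {j: True, w: False, k: False}
  {k: True, w: False, j: False}
  {k: False, w: False, j: False}
  {j: True, k: True, w: True}
  {j: True, w: True, k: False}
  {k: True, w: True, j: False}


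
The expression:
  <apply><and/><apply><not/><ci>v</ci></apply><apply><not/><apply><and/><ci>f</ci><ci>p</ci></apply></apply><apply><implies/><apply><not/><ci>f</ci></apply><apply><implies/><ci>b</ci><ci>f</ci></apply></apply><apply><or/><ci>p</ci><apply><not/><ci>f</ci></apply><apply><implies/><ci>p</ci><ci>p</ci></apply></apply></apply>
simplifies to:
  <apply><and/><apply><not/><ci>v</ci></apply><apply><or/><ci>f</ci><apply><not/><ci>b</ci></apply></apply><apply><or/><apply><not/><ci>f</ci></apply><apply><not/><ci>p</ci></apply></apply></apply>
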